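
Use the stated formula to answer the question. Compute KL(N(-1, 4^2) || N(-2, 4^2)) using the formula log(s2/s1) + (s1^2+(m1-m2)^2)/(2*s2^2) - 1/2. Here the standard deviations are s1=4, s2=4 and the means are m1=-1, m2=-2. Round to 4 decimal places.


KL divergence between normal distributions:
KL = log(s2/s1) + (s1^2 + (m1-m2)^2)/(2*s2^2) - 1/2.
log(4/4) = 0.0.
(4^2 + (-1--2)^2)/(2*4^2) = (16 + 1)/32 = 0.53125.
KL = 0.0 + 0.53125 - 0.5 = 0.0313

0.0313


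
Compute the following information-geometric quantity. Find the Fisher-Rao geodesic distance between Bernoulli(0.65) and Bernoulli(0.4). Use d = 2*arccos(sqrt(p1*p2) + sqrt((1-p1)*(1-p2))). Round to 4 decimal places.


Geodesic distance on Bernoulli manifold:
d(p1,p2) = 2*arccos(sqrt(p1*p2) + sqrt((1-p1)*(1-p2))).
sqrt(p1*p2) = sqrt(0.65*0.4) = 0.509902.
sqrt((1-p1)*(1-p2)) = sqrt(0.35*0.6) = 0.458258.
arg = 0.509902 + 0.458258 = 0.96816.
d = 2*arccos(0.96816) = 0.5061

0.5061


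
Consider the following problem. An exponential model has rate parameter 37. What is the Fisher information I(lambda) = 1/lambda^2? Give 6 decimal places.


Fisher information for exponential: I(lambda) = 1/lambda^2.
lambda = 37, lambda^2 = 1369.
I = 1/1369 = 0.000730

0.000730


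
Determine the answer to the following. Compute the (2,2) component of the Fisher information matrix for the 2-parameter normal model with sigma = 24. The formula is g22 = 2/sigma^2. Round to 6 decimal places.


For the 2-parameter normal family, the Fisher metric has:
  g11 = 1/sigma^2, g22 = 2/sigma^2.
sigma = 24, sigma^2 = 576.
g22 = 0.003472

0.003472


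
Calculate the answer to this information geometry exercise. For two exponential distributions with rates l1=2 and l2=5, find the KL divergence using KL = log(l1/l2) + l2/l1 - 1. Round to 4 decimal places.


KL divergence for exponential family:
KL = log(l1/l2) + l2/l1 - 1.
log(2/5) = -0.916291.
5/2 = 2.5.
KL = -0.916291 + 2.5 - 1 = 0.5837

0.5837


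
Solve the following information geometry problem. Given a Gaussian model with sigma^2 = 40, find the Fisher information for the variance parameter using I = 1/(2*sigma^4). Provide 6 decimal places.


Fisher information for variance: I(sigma^2) = 1/(2*sigma^4).
sigma^2 = 40, so sigma^4 = 1600.
I = 1/(2*1600) = 1/3200 = 0.000313

0.000313


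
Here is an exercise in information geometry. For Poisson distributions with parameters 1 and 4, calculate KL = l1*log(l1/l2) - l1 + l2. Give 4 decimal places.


KL divergence for Poisson:
KL = l1*log(l1/l2) - l1 + l2.
l1 = 1, l2 = 4.
log(1/4) = -1.386294.
l1*log(l1/l2) = 1 * -1.386294 = -1.386294.
KL = -1.386294 - 1 + 4 = 1.6137

1.6137


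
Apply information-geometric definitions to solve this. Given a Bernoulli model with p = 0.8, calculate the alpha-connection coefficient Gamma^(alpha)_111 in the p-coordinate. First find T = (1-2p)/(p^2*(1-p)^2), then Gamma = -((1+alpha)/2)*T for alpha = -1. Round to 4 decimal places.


Skewness (Amari-Chentsov) tensor: T = (1-2p)/(p^2*(1-p)^2).
p = 0.8, 1-2p = -0.6, p^2 = 0.64, (1-p)^2 = 0.04.
T = -0.6/(0.64 * 0.04) = -23.4375.
In the p-coordinate, Gamma^(alpha) = Gamma^(0) - (alpha/2)*T with Gamma^(0) = (1/2)*g'(p) = -T/2,
so Gamma^(alpha) = -((1+alpha)/2)*T.
alpha = -1, -(1+alpha)/2 = 0.0.
Gamma = 0.0 * -23.4375 = 0.0000

0.0000


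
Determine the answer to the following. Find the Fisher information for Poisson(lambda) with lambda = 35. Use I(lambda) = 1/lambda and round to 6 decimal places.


Fisher information for Poisson: I(lambda) = 1/lambda.
lambda = 35.
I(lambda) = 1/35 = 0.028571

0.028571


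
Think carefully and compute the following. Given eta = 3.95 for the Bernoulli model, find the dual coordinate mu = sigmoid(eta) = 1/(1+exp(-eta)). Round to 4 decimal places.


Dual coordinate (expectation parameter) for Bernoulli:
mu = 1/(1+exp(-eta)).
eta = 3.95.
exp(-eta) = exp(-3.95) = 0.019255.
mu = 1/(1+0.019255) = 0.9811

0.9811


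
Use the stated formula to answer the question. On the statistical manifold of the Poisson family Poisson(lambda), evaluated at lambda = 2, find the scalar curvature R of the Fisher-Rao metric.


This family has a single free parameter, so its statistical manifold
is 1-dimensional. The Riemann curvature tensor of any 1-dimensional
Riemannian manifold vanishes identically, so R = 0.

0


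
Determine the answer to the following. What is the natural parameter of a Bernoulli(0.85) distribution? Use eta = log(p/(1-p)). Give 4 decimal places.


Natural parameter for Bernoulli: eta = log(p/(1-p)).
p = 0.85, 1-p = 0.15.
p/(1-p) = 5.666667.
eta = log(5.666667) = 1.7346

1.7346


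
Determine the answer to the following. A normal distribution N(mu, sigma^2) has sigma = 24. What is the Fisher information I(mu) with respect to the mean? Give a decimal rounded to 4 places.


The Fisher information for the mean of a normal distribution is I(mu) = 1/sigma^2.
sigma = 24, so sigma^2 = 576.
I(mu) = 1/576 = 0.0017

0.0017


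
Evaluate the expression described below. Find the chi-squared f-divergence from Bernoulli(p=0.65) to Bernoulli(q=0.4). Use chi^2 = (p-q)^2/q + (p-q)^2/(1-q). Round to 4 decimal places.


Chi-squared divergence between Bernoulli distributions:
chi^2 = (p-q)^2/q + (p-q)^2/(1-q).
p = 0.65, q = 0.4, p-q = 0.25.
(p-q)^2 = 0.0625.
term1 = 0.0625/0.4 = 0.15625.
term2 = 0.0625/0.6 = 0.104167.
chi^2 = 0.15625 + 0.104167 = 0.2604

0.2604


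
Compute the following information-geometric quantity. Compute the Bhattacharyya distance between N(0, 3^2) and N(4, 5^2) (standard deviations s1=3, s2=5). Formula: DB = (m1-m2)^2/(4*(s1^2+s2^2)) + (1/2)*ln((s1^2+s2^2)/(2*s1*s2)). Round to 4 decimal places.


Bhattacharyya distance between two Gaussians:
DB = (m1-m2)^2/(4*(s1^2+s2^2)) + (1/2)*ln((s1^2+s2^2)/(2*s1*s2)).
(m1-m2)^2 = (-4)^2 = 16.
s1^2+s2^2 = 9 + 25 = 34.
term1 = 16/136 = 0.117647.
term2 = 0.5*ln(34/30.0) = 0.062582.
DB = 0.117647 + 0.062582 = 0.1802

0.1802


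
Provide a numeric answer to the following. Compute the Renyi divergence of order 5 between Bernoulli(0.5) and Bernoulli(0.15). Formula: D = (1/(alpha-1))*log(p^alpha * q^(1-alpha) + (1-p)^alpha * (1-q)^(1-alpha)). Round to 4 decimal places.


Renyi divergence of order alpha between Bernoulli distributions:
D = (1/(alpha-1))*log(p^alpha * q^(1-alpha) + (1-p)^alpha * (1-q)^(1-alpha)).
alpha = 5, p = 0.5, q = 0.15.
p^alpha * q^(1-alpha) = 0.5^5 * 0.15^-4 = 61.728395.
(1-p)^alpha * (1-q)^(1-alpha) = 0.5^5 * 0.85^-4 = 0.059865.
sum = 61.728395 + 0.059865 = 61.78826.
D = (1/4)*log(61.78826) = 1.0309

1.0309


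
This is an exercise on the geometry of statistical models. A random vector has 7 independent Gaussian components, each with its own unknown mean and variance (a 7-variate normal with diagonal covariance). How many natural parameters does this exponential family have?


Exponential family dimension calculation:
Each univariate normal has two natural parameters (mu/sigma^2 and -1/(2 sigma^2)).
With 7 independent components, dim = 2 * 7 = 14.

14


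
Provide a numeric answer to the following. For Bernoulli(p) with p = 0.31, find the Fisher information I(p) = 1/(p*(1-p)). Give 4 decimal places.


For Bernoulli(p), Fisher information is I(p) = 1/(p*(1-p)).
p = 0.31, 1-p = 0.69.
p*(1-p) = 0.2139.
I(p) = 1/0.2139 = 4.6751

4.6751


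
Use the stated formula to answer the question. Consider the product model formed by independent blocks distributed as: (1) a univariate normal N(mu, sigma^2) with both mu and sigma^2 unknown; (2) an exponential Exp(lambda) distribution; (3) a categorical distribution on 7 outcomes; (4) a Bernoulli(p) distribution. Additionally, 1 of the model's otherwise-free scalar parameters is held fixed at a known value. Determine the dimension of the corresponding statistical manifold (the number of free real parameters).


The dimension of a statistical manifold equals the number of free
(independent) real parameters of the model. For a product of independent
blocks the parameter counts add.
- normal (mu, sigma^2): 2.
- exponential (lambda): 1.
- categorical on 7 outcomes (probabilities sum to 1): 7-1 = 6.
- Bernoulli (p): 1.
Total = 2 + 1 + 6 + 1 = 10.
1 parameter(s) fixed at known values: 10 - 1 = 9.
Dimension = 9

9


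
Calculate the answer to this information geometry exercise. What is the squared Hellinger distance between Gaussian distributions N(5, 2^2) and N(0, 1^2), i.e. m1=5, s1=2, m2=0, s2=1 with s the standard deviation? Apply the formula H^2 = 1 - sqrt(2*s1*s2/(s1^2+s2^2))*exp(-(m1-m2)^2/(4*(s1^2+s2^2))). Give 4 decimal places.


Squared Hellinger distance for Gaussians:
H^2 = 1 - sqrt(2*s1*s2/(s1^2+s2^2)) * exp(-(m1-m2)^2/(4*(s1^2+s2^2))).
s1^2 = 4, s2^2 = 1, s1^2+s2^2 = 5.
sqrt(2*2*1/(5)) = 0.894427.
(m1-m2)^2 = (5)^2 = 25.
exp(-25/(4*5)) = exp(-1.25) = 0.286505.
H^2 = 1 - 0.894427*0.286505 = 0.7437

0.7437


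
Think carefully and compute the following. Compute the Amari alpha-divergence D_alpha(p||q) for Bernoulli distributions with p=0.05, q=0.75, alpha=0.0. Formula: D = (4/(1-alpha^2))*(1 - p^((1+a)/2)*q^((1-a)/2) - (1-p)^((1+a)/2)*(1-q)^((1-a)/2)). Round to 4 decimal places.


Amari alpha-divergence:
D = (4/(1-alpha^2))*(1 - p^((1+a)/2)*q^((1-a)/2) - (1-p)^((1+a)/2)*(1-q)^((1-a)/2)).
alpha = 0.0, p = 0.05, q = 0.75.
e1 = (1+alpha)/2 = 0.5, e2 = (1-alpha)/2 = 0.5.
t1 = p^e1 * q^e2 = 0.05^0.5 * 0.75^0.5 = 0.193649.
t2 = (1-p)^e1 * (1-q)^e2 = 0.95^0.5 * 0.25^0.5 = 0.48734.
4/(1-alpha^2) = 4.0.
D = 4.0*(1 - 0.193649 - 0.48734) = 1.2760

1.2760


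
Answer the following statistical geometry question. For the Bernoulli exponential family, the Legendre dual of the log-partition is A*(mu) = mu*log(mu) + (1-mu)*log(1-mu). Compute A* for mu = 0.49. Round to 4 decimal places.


Legendre transform for Bernoulli:
A*(mu) = mu*log(mu) + (1-mu)*log(1-mu).
mu = 0.49, 1-mu = 0.51.
mu*log(mu) = 0.49*log(0.49) = -0.349541.
(1-mu)*log(1-mu) = 0.51*log(0.51) = -0.343406.
A* = -0.349541 + -0.343406 = -0.6929

-0.6929


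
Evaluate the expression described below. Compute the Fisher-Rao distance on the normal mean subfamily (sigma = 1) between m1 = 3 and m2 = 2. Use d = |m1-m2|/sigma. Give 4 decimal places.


On the fixed-variance normal subfamily, geodesic distance = |m1-m2|/sigma.
|3 - 2| = 1.
sigma = 1.
d = 1/1 = 1.0000

1.0000


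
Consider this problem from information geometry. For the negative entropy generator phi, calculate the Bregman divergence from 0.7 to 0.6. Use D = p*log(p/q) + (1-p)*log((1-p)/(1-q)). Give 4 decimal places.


Bregman divergence with negative entropy generator:
D = p*log(p/q) + (1-p)*log((1-p)/(1-q)).
p = 0.7, q = 0.6.
p*log(p/q) = 0.7*log(0.7/0.6) = 0.107905.
(1-p)*log((1-p)/(1-q)) = 0.3*log(0.3/0.4) = -0.086305.
D = 0.107905 + -0.086305 = 0.0216

0.0216


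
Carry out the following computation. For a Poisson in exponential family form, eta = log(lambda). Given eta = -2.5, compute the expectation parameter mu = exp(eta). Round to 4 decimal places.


Expectation parameter for Poisson exponential family:
mu = exp(eta).
eta = -2.5.
mu = exp(-2.5) = 0.0821

0.0821


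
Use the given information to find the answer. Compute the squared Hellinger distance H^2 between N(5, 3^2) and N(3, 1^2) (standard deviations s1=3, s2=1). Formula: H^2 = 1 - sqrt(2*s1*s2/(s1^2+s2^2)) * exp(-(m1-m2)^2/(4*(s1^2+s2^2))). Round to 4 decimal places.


Squared Hellinger distance for Gaussians:
H^2 = 1 - sqrt(2*s1*s2/(s1^2+s2^2)) * exp(-(m1-m2)^2/(4*(s1^2+s2^2))).
s1^2 = 9, s2^2 = 1, s1^2+s2^2 = 10.
sqrt(2*3*1/(10)) = 0.774597.
(m1-m2)^2 = (2)^2 = 4.
exp(-4/(4*10)) = exp(-0.1) = 0.904837.
H^2 = 1 - 0.774597*0.904837 = 0.2991

0.2991


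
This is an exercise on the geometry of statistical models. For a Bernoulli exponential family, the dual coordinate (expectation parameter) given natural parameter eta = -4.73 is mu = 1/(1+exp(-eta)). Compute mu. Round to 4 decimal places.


Dual coordinate (expectation parameter) for Bernoulli:
mu = 1/(1+exp(-eta)).
eta = -4.73.
exp(-eta) = exp(4.73) = 113.295562.
mu = 1/(1+113.295562) = 0.0087

0.0087


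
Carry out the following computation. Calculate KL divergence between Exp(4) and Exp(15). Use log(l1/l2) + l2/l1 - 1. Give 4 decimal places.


KL divergence for exponential family:
KL = log(l1/l2) + l2/l1 - 1.
log(4/15) = -1.321756.
15/4 = 3.75.
KL = -1.321756 + 3.75 - 1 = 1.4282

1.4282


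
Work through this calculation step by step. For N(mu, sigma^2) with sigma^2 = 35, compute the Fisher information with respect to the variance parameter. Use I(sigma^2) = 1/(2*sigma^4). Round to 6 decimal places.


Fisher information for variance: I(sigma^2) = 1/(2*sigma^4).
sigma^2 = 35, so sigma^4 = 1225.
I = 1/(2*1225) = 1/2450 = 0.000408

0.000408


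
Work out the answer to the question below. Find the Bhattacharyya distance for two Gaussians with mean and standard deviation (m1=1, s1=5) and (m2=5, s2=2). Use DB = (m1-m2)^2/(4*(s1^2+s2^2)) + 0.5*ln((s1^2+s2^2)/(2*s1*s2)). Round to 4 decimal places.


Bhattacharyya distance between two Gaussians:
DB = (m1-m2)^2/(4*(s1^2+s2^2)) + (1/2)*ln((s1^2+s2^2)/(2*s1*s2)).
(m1-m2)^2 = (-4)^2 = 16.
s1^2+s2^2 = 25 + 4 = 29.
term1 = 16/116 = 0.137931.
term2 = 0.5*ln(29/20.0) = 0.185782.
DB = 0.137931 + 0.185782 = 0.3237

0.3237


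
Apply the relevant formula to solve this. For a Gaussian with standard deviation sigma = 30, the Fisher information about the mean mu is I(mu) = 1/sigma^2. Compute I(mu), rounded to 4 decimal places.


The Fisher information for the mean of a normal distribution is I(mu) = 1/sigma^2.
sigma = 30, so sigma^2 = 900.
I(mu) = 1/900 = 0.0011

0.0011


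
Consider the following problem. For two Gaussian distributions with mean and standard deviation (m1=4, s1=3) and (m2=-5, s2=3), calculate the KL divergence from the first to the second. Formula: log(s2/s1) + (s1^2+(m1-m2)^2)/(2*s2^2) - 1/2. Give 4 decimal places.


KL divergence between normal distributions:
KL = log(s2/s1) + (s1^2 + (m1-m2)^2)/(2*s2^2) - 1/2.
log(3/3) = 0.0.
(3^2 + (4--5)^2)/(2*3^2) = (9 + 81)/18 = 5.0.
KL = 0.0 + 5.0 - 0.5 = 4.5000

4.5000


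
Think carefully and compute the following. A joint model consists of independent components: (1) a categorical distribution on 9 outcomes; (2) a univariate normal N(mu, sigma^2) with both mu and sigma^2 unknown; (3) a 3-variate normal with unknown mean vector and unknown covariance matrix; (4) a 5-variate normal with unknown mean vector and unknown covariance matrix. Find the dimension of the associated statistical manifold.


The dimension of a statistical manifold equals the number of free
(independent) real parameters of the model. For a product of independent
blocks the parameter counts add.
- categorical on 9 outcomes (probabilities sum to 1): 9-1 = 8.
- normal (mu, sigma^2): 2.
- 3-variate normal: 3 (mean) + 3*4/2 = 6 (symmetric covariance) = 9.
- 5-variate normal: 5 (mean) + 5*6/2 = 15 (symmetric covariance) = 20.
Total = 8 + 2 + 9 + 20 = 39.
Dimension = 39

39


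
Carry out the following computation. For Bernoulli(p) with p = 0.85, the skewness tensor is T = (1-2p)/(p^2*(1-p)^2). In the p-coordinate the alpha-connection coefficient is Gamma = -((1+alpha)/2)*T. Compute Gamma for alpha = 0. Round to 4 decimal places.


Skewness (Amari-Chentsov) tensor: T = (1-2p)/(p^2*(1-p)^2).
p = 0.85, 1-2p = -0.7, p^2 = 0.7225, (1-p)^2 = 0.0225.
T = -0.7/(0.7225 * 0.0225) = -43.060361.
In the p-coordinate, Gamma^(alpha) = Gamma^(0) - (alpha/2)*T with Gamma^(0) = (1/2)*g'(p) = -T/2,
so Gamma^(alpha) = -((1+alpha)/2)*T.
alpha = 0, -(1+alpha)/2 = -0.5.
Gamma = -0.5 * -43.060361 = 21.5302

21.5302


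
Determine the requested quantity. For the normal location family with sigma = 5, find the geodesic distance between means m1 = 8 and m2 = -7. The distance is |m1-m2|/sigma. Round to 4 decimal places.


On the fixed-variance normal subfamily, geodesic distance = |m1-m2|/sigma.
|8 - -7| = 15.
sigma = 5.
d = 15/5 = 3.0000

3.0000


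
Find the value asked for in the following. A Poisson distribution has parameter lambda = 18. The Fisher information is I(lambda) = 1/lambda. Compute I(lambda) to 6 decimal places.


Fisher information for Poisson: I(lambda) = 1/lambda.
lambda = 18.
I(lambda) = 1/18 = 0.055556

0.055556


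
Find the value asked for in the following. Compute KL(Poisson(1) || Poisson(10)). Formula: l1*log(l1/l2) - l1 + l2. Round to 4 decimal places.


KL divergence for Poisson:
KL = l1*log(l1/l2) - l1 + l2.
l1 = 1, l2 = 10.
log(1/10) = -2.302585.
l1*log(l1/l2) = 1 * -2.302585 = -2.302585.
KL = -2.302585 - 1 + 10 = 6.6974

6.6974


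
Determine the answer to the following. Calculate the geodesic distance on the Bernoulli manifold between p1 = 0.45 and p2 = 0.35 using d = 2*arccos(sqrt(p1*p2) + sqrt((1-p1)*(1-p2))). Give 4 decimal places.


Geodesic distance on Bernoulli manifold:
d(p1,p2) = 2*arccos(sqrt(p1*p2) + sqrt((1-p1)*(1-p2))).
sqrt(p1*p2) = sqrt(0.45*0.35) = 0.396863.
sqrt((1-p1)*(1-p2)) = sqrt(0.55*0.65) = 0.597913.
arg = 0.396863 + 0.597913 = 0.994776.
d = 2*arccos(0.994776) = 0.2045

0.2045


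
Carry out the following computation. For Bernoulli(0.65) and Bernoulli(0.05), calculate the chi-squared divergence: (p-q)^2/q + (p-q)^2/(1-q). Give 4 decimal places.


Chi-squared divergence between Bernoulli distributions:
chi^2 = (p-q)^2/q + (p-q)^2/(1-q).
p = 0.65, q = 0.05, p-q = 0.6.
(p-q)^2 = 0.36.
term1 = 0.36/0.05 = 7.2.
term2 = 0.36/0.95 = 0.378947.
chi^2 = 7.2 + 0.378947 = 7.5789

7.5789


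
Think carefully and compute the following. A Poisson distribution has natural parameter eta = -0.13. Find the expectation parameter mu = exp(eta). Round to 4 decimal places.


Expectation parameter for Poisson exponential family:
mu = exp(eta).
eta = -0.13.
mu = exp(-0.13) = 0.8781

0.8781


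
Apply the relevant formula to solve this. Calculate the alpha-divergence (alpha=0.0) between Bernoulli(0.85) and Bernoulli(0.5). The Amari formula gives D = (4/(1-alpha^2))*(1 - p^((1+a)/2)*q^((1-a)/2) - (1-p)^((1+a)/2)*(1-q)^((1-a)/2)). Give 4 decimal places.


Amari alpha-divergence:
D = (4/(1-alpha^2))*(1 - p^((1+a)/2)*q^((1-a)/2) - (1-p)^((1+a)/2)*(1-q)^((1-a)/2)).
alpha = 0.0, p = 0.85, q = 0.5.
e1 = (1+alpha)/2 = 0.5, e2 = (1-alpha)/2 = 0.5.
t1 = p^e1 * q^e2 = 0.85^0.5 * 0.5^0.5 = 0.65192.
t2 = (1-p)^e1 * (1-q)^e2 = 0.15^0.5 * 0.5^0.5 = 0.273861.
4/(1-alpha^2) = 4.0.
D = 4.0*(1 - 0.65192 - 0.273861) = 0.2969

0.2969


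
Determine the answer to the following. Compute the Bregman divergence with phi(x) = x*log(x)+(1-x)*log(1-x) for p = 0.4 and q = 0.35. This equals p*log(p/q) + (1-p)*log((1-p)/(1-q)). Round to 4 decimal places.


Bregman divergence with negative entropy generator:
D = p*log(p/q) + (1-p)*log((1-p)/(1-q)).
p = 0.4, q = 0.35.
p*log(p/q) = 0.4*log(0.4/0.35) = 0.053413.
(1-p)*log((1-p)/(1-q)) = 0.6*log(0.6/0.65) = -0.048026.
D = 0.053413 + -0.048026 = 0.0054

0.0054


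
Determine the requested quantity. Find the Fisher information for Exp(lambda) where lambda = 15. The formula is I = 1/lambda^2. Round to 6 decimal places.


Fisher information for exponential: I(lambda) = 1/lambda^2.
lambda = 15, lambda^2 = 225.
I = 1/225 = 0.004444

0.004444


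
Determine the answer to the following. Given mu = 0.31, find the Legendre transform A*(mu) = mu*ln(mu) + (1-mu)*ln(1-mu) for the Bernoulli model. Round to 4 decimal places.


Legendre transform for Bernoulli:
A*(mu) = mu*log(mu) + (1-mu)*log(1-mu).
mu = 0.31, 1-mu = 0.69.
mu*log(mu) = 0.31*log(0.31) = -0.363067.
(1-mu)*log(1-mu) = 0.69*log(0.69) = -0.256034.
A* = -0.363067 + -0.256034 = -0.6191

-0.6191


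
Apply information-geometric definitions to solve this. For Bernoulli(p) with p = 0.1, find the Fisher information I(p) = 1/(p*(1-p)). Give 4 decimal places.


For Bernoulli(p), Fisher information is I(p) = 1/(p*(1-p)).
p = 0.1, 1-p = 0.9.
p*(1-p) = 0.09.
I(p) = 1/0.09 = 11.1111

11.1111


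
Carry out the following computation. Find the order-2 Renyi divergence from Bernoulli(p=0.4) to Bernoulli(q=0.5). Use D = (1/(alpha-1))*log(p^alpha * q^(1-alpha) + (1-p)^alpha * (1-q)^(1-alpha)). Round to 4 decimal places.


Renyi divergence of order alpha between Bernoulli distributions:
D = (1/(alpha-1))*log(p^alpha * q^(1-alpha) + (1-p)^alpha * (1-q)^(1-alpha)).
alpha = 2, p = 0.4, q = 0.5.
p^alpha * q^(1-alpha) = 0.4^2 * 0.5^-1 = 0.32.
(1-p)^alpha * (1-q)^(1-alpha) = 0.6^2 * 0.5^-1 = 0.72.
sum = 0.32 + 0.72 = 1.04.
D = (1/1)*log(1.04) = 0.0392

0.0392


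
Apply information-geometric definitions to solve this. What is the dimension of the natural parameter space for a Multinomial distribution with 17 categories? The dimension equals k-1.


Exponential family dimension calculation:
For Multinomial with k=17 categories, dim = k-1 = 16.

16


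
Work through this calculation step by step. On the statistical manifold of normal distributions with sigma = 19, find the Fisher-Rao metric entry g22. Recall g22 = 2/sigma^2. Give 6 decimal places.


For the 2-parameter normal family, the Fisher metric has:
  g11 = 1/sigma^2, g22 = 2/sigma^2.
sigma = 19, sigma^2 = 361.
g22 = 0.005540

0.005540


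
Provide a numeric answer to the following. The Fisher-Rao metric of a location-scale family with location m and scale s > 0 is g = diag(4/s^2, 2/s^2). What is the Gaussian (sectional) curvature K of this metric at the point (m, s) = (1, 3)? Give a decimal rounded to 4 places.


The metric has the form g = (A dm^2 + B ds^2)/s^2 with A = 4, B = 2.
Substitute u = sqrt(A/B)*m: g = B*(du^2 + ds^2)/s^2, i.e. B times the
Poincare upper half-plane metric, which has constant Gaussian curvature -1.
Scaling a 2D metric by a constant c divides the Gaussian curvature by c,
so K = -1/B = -1/(2) = -0.5000 everywhere (the point (m, s) = (1, 3) is irrelevant:
the curvature is constant).
The requested Gaussian curvature is K = -0.5000.

-0.5000


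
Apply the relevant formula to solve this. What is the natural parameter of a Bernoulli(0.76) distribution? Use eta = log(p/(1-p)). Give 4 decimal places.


Natural parameter for Bernoulli: eta = log(p/(1-p)).
p = 0.76, 1-p = 0.24.
p/(1-p) = 3.166667.
eta = log(3.166667) = 1.1527

1.1527


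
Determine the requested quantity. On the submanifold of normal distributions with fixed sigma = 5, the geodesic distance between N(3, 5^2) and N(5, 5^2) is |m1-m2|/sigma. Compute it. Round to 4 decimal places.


On the fixed-variance normal subfamily, geodesic distance = |m1-m2|/sigma.
|3 - 5| = 2.
sigma = 5.
d = 2/5 = 0.4000

0.4000


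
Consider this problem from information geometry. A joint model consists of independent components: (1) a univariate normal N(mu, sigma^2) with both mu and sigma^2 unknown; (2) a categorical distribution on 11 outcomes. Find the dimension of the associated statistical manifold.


The dimension of a statistical manifold equals the number of free
(independent) real parameters of the model. For a product of independent
blocks the parameter counts add.
- normal (mu, sigma^2): 2.
- categorical on 11 outcomes (probabilities sum to 1): 11-1 = 10.
Total = 2 + 10 = 12.
Dimension = 12

12


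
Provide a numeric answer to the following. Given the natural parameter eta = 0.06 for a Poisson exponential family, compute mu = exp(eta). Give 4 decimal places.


Expectation parameter for Poisson exponential family:
mu = exp(eta).
eta = 0.06.
mu = exp(0.06) = 1.0618

1.0618


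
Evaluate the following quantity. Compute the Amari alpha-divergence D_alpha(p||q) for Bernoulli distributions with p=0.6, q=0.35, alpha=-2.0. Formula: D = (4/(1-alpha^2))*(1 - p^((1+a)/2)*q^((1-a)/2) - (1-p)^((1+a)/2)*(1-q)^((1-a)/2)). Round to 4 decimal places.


Amari alpha-divergence:
D = (4/(1-alpha^2))*(1 - p^((1+a)/2)*q^((1-a)/2) - (1-p)^((1+a)/2)*(1-q)^((1-a)/2)).
alpha = -2.0, p = 0.6, q = 0.35.
e1 = (1+alpha)/2 = -0.5, e2 = (1-alpha)/2 = 1.5.
t1 = p^e1 * q^e2 = 0.6^-0.5 * 0.35^1.5 = 0.267317.
t2 = (1-p)^e1 * (1-q)^e2 = 0.4^-0.5 * 0.65^1.5 = 0.828591.
4/(1-alpha^2) = -1.333333.
D = -1.333333*(1 - 0.267317 - 0.828591) = 0.1279

0.1279


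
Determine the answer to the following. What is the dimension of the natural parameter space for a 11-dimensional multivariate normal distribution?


Exponential family dimension calculation:
For 11-dim MVN: mean has 11 params, covariance has 11*12/2 = 66 unique entries.
Total dim = 11 + 66 = 77.

77


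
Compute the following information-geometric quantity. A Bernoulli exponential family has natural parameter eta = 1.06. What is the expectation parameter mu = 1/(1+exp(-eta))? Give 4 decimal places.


Dual coordinate (expectation parameter) for Bernoulli:
mu = 1/(1+exp(-eta)).
eta = 1.06.
exp(-eta) = exp(-1.06) = 0.346456.
mu = 1/(1+0.346456) = 0.7427

0.7427


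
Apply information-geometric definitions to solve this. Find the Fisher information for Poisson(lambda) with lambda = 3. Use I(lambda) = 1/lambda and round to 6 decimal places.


Fisher information for Poisson: I(lambda) = 1/lambda.
lambda = 3.
I(lambda) = 1/3 = 0.333333

0.333333


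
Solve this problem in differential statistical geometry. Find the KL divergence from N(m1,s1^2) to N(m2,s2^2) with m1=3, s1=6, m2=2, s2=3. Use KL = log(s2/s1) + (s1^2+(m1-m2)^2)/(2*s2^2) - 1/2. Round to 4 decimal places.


KL divergence between normal distributions:
KL = log(s2/s1) + (s1^2 + (m1-m2)^2)/(2*s2^2) - 1/2.
log(3/6) = -0.693147.
(6^2 + (3-2)^2)/(2*3^2) = (36 + 1)/18 = 2.055556.
KL = -0.693147 + 2.055556 - 0.5 = 0.8624

0.8624


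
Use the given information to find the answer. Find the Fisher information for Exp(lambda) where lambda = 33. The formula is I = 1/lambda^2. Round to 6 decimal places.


Fisher information for exponential: I(lambda) = 1/lambda^2.
lambda = 33, lambda^2 = 1089.
I = 1/1089 = 0.000918

0.000918


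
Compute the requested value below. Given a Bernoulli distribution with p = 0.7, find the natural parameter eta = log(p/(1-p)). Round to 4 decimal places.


Natural parameter for Bernoulli: eta = log(p/(1-p)).
p = 0.7, 1-p = 0.3.
p/(1-p) = 2.333333.
eta = log(2.333333) = 0.8473

0.8473


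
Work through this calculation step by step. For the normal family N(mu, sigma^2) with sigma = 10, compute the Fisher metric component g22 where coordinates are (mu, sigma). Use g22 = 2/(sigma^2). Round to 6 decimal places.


For the 2-parameter normal family, the Fisher metric has:
  g11 = 1/sigma^2, g22 = 2/sigma^2.
sigma = 10, sigma^2 = 100.
g22 = 0.020000

0.020000


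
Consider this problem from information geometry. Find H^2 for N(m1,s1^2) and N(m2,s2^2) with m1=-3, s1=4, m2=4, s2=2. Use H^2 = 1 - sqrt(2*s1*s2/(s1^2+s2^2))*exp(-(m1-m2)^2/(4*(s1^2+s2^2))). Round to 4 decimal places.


Squared Hellinger distance for Gaussians:
H^2 = 1 - sqrt(2*s1*s2/(s1^2+s2^2)) * exp(-(m1-m2)^2/(4*(s1^2+s2^2))).
s1^2 = 16, s2^2 = 4, s1^2+s2^2 = 20.
sqrt(2*4*2/(20)) = 0.894427.
(m1-m2)^2 = (-7)^2 = 49.
exp(-49/(4*20)) = exp(-0.6125) = 0.541994.
H^2 = 1 - 0.894427*0.541994 = 0.5152

0.5152


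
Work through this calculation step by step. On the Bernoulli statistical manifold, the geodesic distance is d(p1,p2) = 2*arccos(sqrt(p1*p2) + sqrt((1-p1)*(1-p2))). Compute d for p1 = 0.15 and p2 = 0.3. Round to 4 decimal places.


Geodesic distance on Bernoulli manifold:
d(p1,p2) = 2*arccos(sqrt(p1*p2) + sqrt((1-p1)*(1-p2))).
sqrt(p1*p2) = sqrt(0.15*0.3) = 0.212132.
sqrt((1-p1)*(1-p2)) = sqrt(0.85*0.7) = 0.771362.
arg = 0.212132 + 0.771362 = 0.983494.
d = 2*arccos(0.983494) = 0.3639

0.3639


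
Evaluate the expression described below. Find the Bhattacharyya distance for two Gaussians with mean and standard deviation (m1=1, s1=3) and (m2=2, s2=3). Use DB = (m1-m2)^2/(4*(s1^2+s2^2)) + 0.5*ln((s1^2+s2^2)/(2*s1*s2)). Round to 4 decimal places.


Bhattacharyya distance between two Gaussians:
DB = (m1-m2)^2/(4*(s1^2+s2^2)) + (1/2)*ln((s1^2+s2^2)/(2*s1*s2)).
(m1-m2)^2 = (-1)^2 = 1.
s1^2+s2^2 = 9 + 9 = 18.
term1 = 1/72 = 0.013889.
term2 = 0.5*ln(18/18.0) = 0.0.
DB = 0.013889 + 0.0 = 0.0139

0.0139


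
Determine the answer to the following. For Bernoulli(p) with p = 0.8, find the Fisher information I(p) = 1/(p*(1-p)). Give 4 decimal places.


For Bernoulli(p), Fisher information is I(p) = 1/(p*(1-p)).
p = 0.8, 1-p = 0.2.
p*(1-p) = 0.16.
I(p) = 1/0.16 = 6.2500

6.2500


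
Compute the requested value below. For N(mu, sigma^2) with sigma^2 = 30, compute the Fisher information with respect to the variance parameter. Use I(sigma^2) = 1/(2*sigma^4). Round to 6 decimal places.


Fisher information for variance: I(sigma^2) = 1/(2*sigma^4).
sigma^2 = 30, so sigma^4 = 900.
I = 1/(2*900) = 1/1800 = 0.000556

0.000556


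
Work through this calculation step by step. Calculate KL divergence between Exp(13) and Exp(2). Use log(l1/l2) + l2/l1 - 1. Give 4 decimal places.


KL divergence for exponential family:
KL = log(l1/l2) + l2/l1 - 1.
log(13/2) = 1.871802.
2/13 = 0.153846.
KL = 1.871802 + 0.153846 - 1 = 1.0256

1.0256


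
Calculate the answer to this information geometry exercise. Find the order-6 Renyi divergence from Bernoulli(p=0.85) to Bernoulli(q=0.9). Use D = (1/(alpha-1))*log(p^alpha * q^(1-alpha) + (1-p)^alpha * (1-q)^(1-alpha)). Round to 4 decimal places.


Renyi divergence of order alpha between Bernoulli distributions:
D = (1/(alpha-1))*log(p^alpha * q^(1-alpha) + (1-p)^alpha * (1-q)^(1-alpha)).
alpha = 6, p = 0.85, q = 0.9.
p^alpha * q^(1-alpha) = 0.85^6 * 0.9^-5 = 0.638706.
(1-p)^alpha * (1-q)^(1-alpha) = 0.15^6 * 0.1^-5 = 1.139063.
sum = 0.638706 + 1.139063 = 1.777769.
D = (1/5)*log(1.777769) = 0.1151

0.1151


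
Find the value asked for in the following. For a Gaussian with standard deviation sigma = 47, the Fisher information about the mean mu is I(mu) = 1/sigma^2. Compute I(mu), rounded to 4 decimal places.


The Fisher information for the mean of a normal distribution is I(mu) = 1/sigma^2.
sigma = 47, so sigma^2 = 2209.
I(mu) = 1/2209 = 0.0005

0.0005


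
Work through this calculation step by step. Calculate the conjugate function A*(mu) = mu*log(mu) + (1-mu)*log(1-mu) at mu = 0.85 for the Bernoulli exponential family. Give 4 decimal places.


Legendre transform for Bernoulli:
A*(mu) = mu*log(mu) + (1-mu)*log(1-mu).
mu = 0.85, 1-mu = 0.15.
mu*log(mu) = 0.85*log(0.85) = -0.138141.
(1-mu)*log(1-mu) = 0.15*log(0.15) = -0.284568.
A* = -0.138141 + -0.284568 = -0.4227

-0.4227


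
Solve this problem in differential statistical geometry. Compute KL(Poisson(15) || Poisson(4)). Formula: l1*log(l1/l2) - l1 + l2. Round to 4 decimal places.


KL divergence for Poisson:
KL = l1*log(l1/l2) - l1 + l2.
l1 = 15, l2 = 4.
log(15/4) = 1.321756.
l1*log(l1/l2) = 15 * 1.321756 = 19.826338.
KL = 19.826338 - 15 + 4 = 8.8263

8.8263


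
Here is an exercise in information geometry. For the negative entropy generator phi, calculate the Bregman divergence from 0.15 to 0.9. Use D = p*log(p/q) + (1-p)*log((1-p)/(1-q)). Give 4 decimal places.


Bregman divergence with negative entropy generator:
D = p*log(p/q) + (1-p)*log((1-p)/(1-q)).
p = 0.15, q = 0.9.
p*log(p/q) = 0.15*log(0.15/0.9) = -0.268764.
(1-p)*log((1-p)/(1-q)) = 0.85*log(0.85/0.1) = 1.819056.
D = -0.268764 + 1.819056 = 1.5503

1.5503


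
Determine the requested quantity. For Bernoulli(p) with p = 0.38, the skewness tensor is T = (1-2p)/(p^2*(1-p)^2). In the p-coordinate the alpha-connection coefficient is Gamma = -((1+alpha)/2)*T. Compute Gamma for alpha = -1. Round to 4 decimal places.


Skewness (Amari-Chentsov) tensor: T = (1-2p)/(p^2*(1-p)^2).
p = 0.38, 1-2p = 0.24, p^2 = 0.1444, (1-p)^2 = 0.3844.
T = 0.24/(0.1444 * 0.3844) = 4.323751.
In the p-coordinate, Gamma^(alpha) = Gamma^(0) - (alpha/2)*T with Gamma^(0) = (1/2)*g'(p) = -T/2,
so Gamma^(alpha) = -((1+alpha)/2)*T.
alpha = -1, -(1+alpha)/2 = 0.0.
Gamma = 0.0 * 4.323751 = 0.0000

0.0000


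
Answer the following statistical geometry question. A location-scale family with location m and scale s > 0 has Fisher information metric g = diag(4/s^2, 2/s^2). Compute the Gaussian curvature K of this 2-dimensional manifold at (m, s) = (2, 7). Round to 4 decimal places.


The metric has the form g = (A dm^2 + B ds^2)/s^2 with A = 4, B = 2.
Substitute u = sqrt(A/B)*m: g = B*(du^2 + ds^2)/s^2, i.e. B times the
Poincare upper half-plane metric, which has constant Gaussian curvature -1.
Scaling a 2D metric by a constant c divides the Gaussian curvature by c,
so K = -1/B = -1/(2) = -0.5000 everywhere (the point (m, s) = (2, 7) is irrelevant:
the curvature is constant).
The requested Gaussian curvature is K = -0.5000.

-0.5000


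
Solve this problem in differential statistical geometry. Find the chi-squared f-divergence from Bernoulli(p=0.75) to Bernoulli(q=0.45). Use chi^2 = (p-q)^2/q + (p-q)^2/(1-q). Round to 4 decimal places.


Chi-squared divergence between Bernoulli distributions:
chi^2 = (p-q)^2/q + (p-q)^2/(1-q).
p = 0.75, q = 0.45, p-q = 0.3.
(p-q)^2 = 0.09.
term1 = 0.09/0.45 = 0.2.
term2 = 0.09/0.55 = 0.163636.
chi^2 = 0.2 + 0.163636 = 0.3636

0.3636


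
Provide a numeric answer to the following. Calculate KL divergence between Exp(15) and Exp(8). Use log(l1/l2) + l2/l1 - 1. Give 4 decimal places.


KL divergence for exponential family:
KL = log(l1/l2) + l2/l1 - 1.
log(15/8) = 0.628609.
8/15 = 0.533333.
KL = 0.628609 + 0.533333 - 1 = 0.1619

0.1619


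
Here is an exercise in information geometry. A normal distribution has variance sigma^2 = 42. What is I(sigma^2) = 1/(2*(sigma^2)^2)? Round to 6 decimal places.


Fisher information for variance: I(sigma^2) = 1/(2*sigma^4).
sigma^2 = 42, so sigma^4 = 1764.
I = 1/(2*1764) = 1/3528 = 0.000283

0.000283


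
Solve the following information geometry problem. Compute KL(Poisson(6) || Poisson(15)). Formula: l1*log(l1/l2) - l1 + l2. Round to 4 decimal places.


KL divergence for Poisson:
KL = l1*log(l1/l2) - l1 + l2.
l1 = 6, l2 = 15.
log(6/15) = -0.916291.
l1*log(l1/l2) = 6 * -0.916291 = -5.497744.
KL = -5.497744 - 6 + 15 = 3.5023

3.5023


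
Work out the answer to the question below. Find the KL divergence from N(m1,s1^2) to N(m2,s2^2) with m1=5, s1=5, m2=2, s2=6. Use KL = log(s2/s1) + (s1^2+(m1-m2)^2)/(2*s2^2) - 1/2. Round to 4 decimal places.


KL divergence between normal distributions:
KL = log(s2/s1) + (s1^2 + (m1-m2)^2)/(2*s2^2) - 1/2.
log(6/5) = 0.182322.
(5^2 + (5-2)^2)/(2*6^2) = (25 + 9)/72 = 0.472222.
KL = 0.182322 + 0.472222 - 0.5 = 0.1545

0.1545


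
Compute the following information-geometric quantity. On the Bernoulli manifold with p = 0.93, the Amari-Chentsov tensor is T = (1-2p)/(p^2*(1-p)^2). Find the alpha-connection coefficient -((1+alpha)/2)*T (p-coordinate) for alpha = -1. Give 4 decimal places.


Skewness (Amari-Chentsov) tensor: T = (1-2p)/(p^2*(1-p)^2).
p = 0.93, 1-2p = -0.86, p^2 = 0.8649, (1-p)^2 = 0.0049.
T = -0.86/(0.8649 * 0.0049) = -202.92543.
In the p-coordinate, Gamma^(alpha) = Gamma^(0) - (alpha/2)*T with Gamma^(0) = (1/2)*g'(p) = -T/2,
so Gamma^(alpha) = -((1+alpha)/2)*T.
alpha = -1, -(1+alpha)/2 = 0.0.
Gamma = 0.0 * -202.92543 = 0.0000

0.0000


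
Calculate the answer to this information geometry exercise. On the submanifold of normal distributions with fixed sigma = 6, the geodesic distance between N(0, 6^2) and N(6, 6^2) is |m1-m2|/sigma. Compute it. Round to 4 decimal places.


On the fixed-variance normal subfamily, geodesic distance = |m1-m2|/sigma.
|0 - 6| = 6.
sigma = 6.
d = 6/6 = 1.0000

1.0000


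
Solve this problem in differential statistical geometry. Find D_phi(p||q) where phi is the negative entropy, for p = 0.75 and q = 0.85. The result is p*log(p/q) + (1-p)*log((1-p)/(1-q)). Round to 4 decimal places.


Bregman divergence with negative entropy generator:
D = p*log(p/q) + (1-p)*log((1-p)/(1-q)).
p = 0.75, q = 0.85.
p*log(p/q) = 0.75*log(0.75/0.85) = -0.093872.
(1-p)*log((1-p)/(1-q)) = 0.25*log(0.25/0.15) = 0.127706.
D = -0.093872 + 0.127706 = 0.0338

0.0338


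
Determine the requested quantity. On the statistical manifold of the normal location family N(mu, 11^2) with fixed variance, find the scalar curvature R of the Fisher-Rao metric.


This family has a single free parameter, so its statistical manifold
is 1-dimensional. The Riemann curvature tensor of any 1-dimensional
Riemannian manifold vanishes identically, so R = 0.

0


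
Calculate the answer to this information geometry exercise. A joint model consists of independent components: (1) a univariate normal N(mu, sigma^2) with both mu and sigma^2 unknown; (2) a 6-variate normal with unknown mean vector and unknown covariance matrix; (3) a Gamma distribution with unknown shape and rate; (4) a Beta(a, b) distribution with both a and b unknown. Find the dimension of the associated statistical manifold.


The dimension of a statistical manifold equals the number of free
(independent) real parameters of the model. For a product of independent
blocks the parameter counts add.
- normal (mu, sigma^2): 2.
- 6-variate normal: 6 (mean) + 6*7/2 = 21 (symmetric covariance) = 27.
- Gamma (shape, rate): 2.
- Beta (a, b): 2.
Total = 2 + 27 + 2 + 2 = 33.
Dimension = 33

33


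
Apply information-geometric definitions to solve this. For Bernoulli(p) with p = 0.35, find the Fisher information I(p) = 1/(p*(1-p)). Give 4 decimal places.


For Bernoulli(p), Fisher information is I(p) = 1/(p*(1-p)).
p = 0.35, 1-p = 0.65.
p*(1-p) = 0.2275.
I(p) = 1/0.2275 = 4.3956

4.3956


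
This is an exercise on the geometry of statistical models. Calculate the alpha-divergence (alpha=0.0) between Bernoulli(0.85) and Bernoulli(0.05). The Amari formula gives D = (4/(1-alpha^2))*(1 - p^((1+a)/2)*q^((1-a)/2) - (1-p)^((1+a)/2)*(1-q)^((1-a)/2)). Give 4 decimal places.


Amari alpha-divergence:
D = (4/(1-alpha^2))*(1 - p^((1+a)/2)*q^((1-a)/2) - (1-p)^((1+a)/2)*(1-q)^((1-a)/2)).
alpha = 0.0, p = 0.85, q = 0.05.
e1 = (1+alpha)/2 = 0.5, e2 = (1-alpha)/2 = 0.5.
t1 = p^e1 * q^e2 = 0.85^0.5 * 0.05^0.5 = 0.206155.
t2 = (1-p)^e1 * (1-q)^e2 = 0.15^0.5 * 0.95^0.5 = 0.377492.
4/(1-alpha^2) = 4.0.
D = 4.0*(1 - 0.206155 - 0.377492) = 1.6654

1.6654


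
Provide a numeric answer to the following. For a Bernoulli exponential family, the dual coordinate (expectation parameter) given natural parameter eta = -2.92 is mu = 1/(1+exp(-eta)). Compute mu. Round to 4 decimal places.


Dual coordinate (expectation parameter) for Bernoulli:
mu = 1/(1+exp(-eta)).
eta = -2.92.
exp(-eta) = exp(2.92) = 18.541287.
mu = 1/(1+18.541287) = 0.0512

0.0512


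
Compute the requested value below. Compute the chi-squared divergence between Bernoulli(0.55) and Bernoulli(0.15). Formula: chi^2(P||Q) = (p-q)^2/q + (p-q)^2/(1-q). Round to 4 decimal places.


Chi-squared divergence between Bernoulli distributions:
chi^2 = (p-q)^2/q + (p-q)^2/(1-q).
p = 0.55, q = 0.15, p-q = 0.4.
(p-q)^2 = 0.16.
term1 = 0.16/0.15 = 1.066667.
term2 = 0.16/0.85 = 0.188235.
chi^2 = 1.066667 + 0.188235 = 1.2549

1.2549


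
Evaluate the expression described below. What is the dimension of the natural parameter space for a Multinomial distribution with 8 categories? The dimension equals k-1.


Exponential family dimension calculation:
For Multinomial with k=8 categories, dim = k-1 = 7.

7


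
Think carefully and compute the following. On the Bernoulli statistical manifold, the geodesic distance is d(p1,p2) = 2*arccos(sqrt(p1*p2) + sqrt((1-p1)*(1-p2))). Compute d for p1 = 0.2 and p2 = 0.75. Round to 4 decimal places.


Geodesic distance on Bernoulli manifold:
d(p1,p2) = 2*arccos(sqrt(p1*p2) + sqrt((1-p1)*(1-p2))).
sqrt(p1*p2) = sqrt(0.2*0.75) = 0.387298.
sqrt((1-p1)*(1-p2)) = sqrt(0.8*0.25) = 0.447214.
arg = 0.387298 + 0.447214 = 0.834512.
d = 2*arccos(0.834512) = 1.1671

1.1671


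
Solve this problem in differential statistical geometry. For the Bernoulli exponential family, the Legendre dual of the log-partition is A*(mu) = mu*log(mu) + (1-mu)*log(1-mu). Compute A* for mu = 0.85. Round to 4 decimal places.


Legendre transform for Bernoulli:
A*(mu) = mu*log(mu) + (1-mu)*log(1-mu).
mu = 0.85, 1-mu = 0.15.
mu*log(mu) = 0.85*log(0.85) = -0.138141.
(1-mu)*log(1-mu) = 0.15*log(0.15) = -0.284568.
A* = -0.138141 + -0.284568 = -0.4227

-0.4227


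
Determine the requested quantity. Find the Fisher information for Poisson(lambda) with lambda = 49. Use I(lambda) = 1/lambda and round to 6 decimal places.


Fisher information for Poisson: I(lambda) = 1/lambda.
lambda = 49.
I(lambda) = 1/49 = 0.020408

0.020408
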